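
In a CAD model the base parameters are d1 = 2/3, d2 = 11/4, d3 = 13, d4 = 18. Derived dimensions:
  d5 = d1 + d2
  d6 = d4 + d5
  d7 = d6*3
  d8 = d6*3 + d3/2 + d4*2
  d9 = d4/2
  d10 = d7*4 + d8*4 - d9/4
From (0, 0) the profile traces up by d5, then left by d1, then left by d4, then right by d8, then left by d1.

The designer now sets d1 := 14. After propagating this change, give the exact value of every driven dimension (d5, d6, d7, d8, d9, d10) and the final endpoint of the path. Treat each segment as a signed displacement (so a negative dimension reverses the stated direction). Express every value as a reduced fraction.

Apply edit: d1 := 14
  d5 = d1 + d2 = 67/4
  d6 = d4 + d5 = 139/4
  d7 = d6*3 = 417/4
  d8 = d6*3 + d3/2 + d4*2 = 587/4
  d9 = d4/2 = 9
  d10 = d7*4 + d8*4 - d9/4 = 4007/4
Walk from origin (0, 0):
  seg 1: up by d5 = 67/4 → (0, 67/4)
  seg 2: left by d1 = 14 → (-14, 67/4)
  seg 3: left by d4 = 18 → (-32, 67/4)
  seg 4: right by d8 = 587/4 → (459/4, 67/4)
  seg 5: left by d1 = 14 → (403/4, 67/4)

d5 = 67/4
d6 = 139/4
d7 = 417/4
d8 = 587/4
d9 = 9
d10 = 4007/4
endpoint = (403/4, 67/4)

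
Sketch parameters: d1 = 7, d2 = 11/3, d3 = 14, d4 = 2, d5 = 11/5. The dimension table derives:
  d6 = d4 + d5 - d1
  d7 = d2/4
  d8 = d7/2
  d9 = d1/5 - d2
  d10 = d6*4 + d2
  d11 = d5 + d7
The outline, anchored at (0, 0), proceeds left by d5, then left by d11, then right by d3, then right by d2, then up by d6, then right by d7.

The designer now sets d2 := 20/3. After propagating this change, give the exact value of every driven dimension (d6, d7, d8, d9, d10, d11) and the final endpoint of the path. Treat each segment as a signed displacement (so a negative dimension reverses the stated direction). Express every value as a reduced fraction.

d6 = -14/5
d7 = 5/3
d8 = 5/6
d9 = -79/15
d10 = -68/15
d11 = 58/15
endpoint = (244/15, -14/5)

Apply edit: d2 := 20/3
  d6 = d4 + d5 - d1 = -14/5
  d7 = d2/4 = 5/3
  d8 = d7/2 = 5/6
  d9 = d1/5 - d2 = -79/15
  d10 = d6*4 + d2 = -68/15
  d11 = d5 + d7 = 58/15
Walk from origin (0, 0):
  seg 1: left by d5 = 11/5 → (-11/5, 0)
  seg 2: left by d11 = 58/15 → (-91/15, 0)
  seg 3: right by d3 = 14 → (119/15, 0)
  seg 4: right by d2 = 20/3 → (73/5, 0)
  seg 5: up by d6 = -14/5 → (73/5, -14/5)
  seg 6: right by d7 = 5/3 → (244/15, -14/5)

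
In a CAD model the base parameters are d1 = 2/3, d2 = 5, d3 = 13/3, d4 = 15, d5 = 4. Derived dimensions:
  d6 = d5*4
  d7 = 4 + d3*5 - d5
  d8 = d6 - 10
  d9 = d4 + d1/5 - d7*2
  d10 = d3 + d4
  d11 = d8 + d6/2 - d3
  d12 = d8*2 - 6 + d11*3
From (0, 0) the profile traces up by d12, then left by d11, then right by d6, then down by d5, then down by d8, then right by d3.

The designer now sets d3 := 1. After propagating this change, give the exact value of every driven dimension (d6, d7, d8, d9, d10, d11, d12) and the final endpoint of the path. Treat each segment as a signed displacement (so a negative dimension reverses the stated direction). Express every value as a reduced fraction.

d6 = 16
d7 = 5
d8 = 6
d9 = 77/15
d10 = 16
d11 = 13
d12 = 45
endpoint = (4, 35)

Apply edit: d3 := 1
  d6 = d5*4 = 16
  d7 = 4 + d3*5 - d5 = 5
  d8 = d6 - 10 = 6
  d9 = d4 + d1/5 - d7*2 = 77/15
  d10 = d3 + d4 = 16
  d11 = d8 + d6/2 - d3 = 13
  d12 = d8*2 - 6 + d11*3 = 45
Walk from origin (0, 0):
  seg 1: up by d12 = 45 → (0, 45)
  seg 2: left by d11 = 13 → (-13, 45)
  seg 3: right by d6 = 16 → (3, 45)
  seg 4: down by d5 = 4 → (3, 41)
  seg 5: down by d8 = 6 → (3, 35)
  seg 6: right by d3 = 1 → (4, 35)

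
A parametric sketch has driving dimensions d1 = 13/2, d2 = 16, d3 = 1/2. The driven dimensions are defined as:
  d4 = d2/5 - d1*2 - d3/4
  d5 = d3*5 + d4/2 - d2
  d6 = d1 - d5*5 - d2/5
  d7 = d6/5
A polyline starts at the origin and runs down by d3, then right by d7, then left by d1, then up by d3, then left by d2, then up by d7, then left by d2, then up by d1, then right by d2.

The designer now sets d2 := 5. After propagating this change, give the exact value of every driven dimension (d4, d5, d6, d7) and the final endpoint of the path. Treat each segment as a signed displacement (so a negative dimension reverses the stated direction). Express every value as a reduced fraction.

Apply edit: d2 := 5
  d4 = d2/5 - d1*2 - d3/4 = -97/8
  d5 = d3*5 + d4/2 - d2 = -137/16
  d6 = d1 - d5*5 - d2/5 = 773/16
  d7 = d6/5 = 773/80
Walk from origin (0, 0):
  seg 1: down by d3 = 1/2 → (0, -1/2)
  seg 2: right by d7 = 773/80 → (773/80, -1/2)
  seg 3: left by d1 = 13/2 → (253/80, -1/2)
  seg 4: up by d3 = 1/2 → (253/80, 0)
  seg 5: left by d2 = 5 → (-147/80, 0)
  seg 6: up by d7 = 773/80 → (-147/80, 773/80)
  seg 7: left by d2 = 5 → (-547/80, 773/80)
  seg 8: up by d1 = 13/2 → (-547/80, 1293/80)
  seg 9: right by d2 = 5 → (-147/80, 1293/80)

d4 = -97/8
d5 = -137/16
d6 = 773/16
d7 = 773/80
endpoint = (-147/80, 1293/80)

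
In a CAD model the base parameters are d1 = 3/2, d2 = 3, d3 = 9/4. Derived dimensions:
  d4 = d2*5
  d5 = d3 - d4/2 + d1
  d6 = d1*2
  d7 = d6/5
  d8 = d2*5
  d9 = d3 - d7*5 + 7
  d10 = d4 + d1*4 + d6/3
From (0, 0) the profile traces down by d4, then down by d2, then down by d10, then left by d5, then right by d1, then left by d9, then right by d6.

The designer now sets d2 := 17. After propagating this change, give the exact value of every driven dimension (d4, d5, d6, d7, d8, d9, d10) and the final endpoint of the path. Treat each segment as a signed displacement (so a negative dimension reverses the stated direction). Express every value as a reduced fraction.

Apply edit: d2 := 17
  d4 = d2*5 = 85
  d5 = d3 - d4/2 + d1 = -155/4
  d6 = d1*2 = 3
  d7 = d6/5 = 3/5
  d8 = d2*5 = 85
  d9 = d3 - d7*5 + 7 = 25/4
  d10 = d4 + d1*4 + d6/3 = 92
Walk from origin (0, 0):
  seg 1: down by d4 = 85 → (0, -85)
  seg 2: down by d2 = 17 → (0, -102)
  seg 3: down by d10 = 92 → (0, -194)
  seg 4: left by d5 = -155/4 → (155/4, -194)
  seg 5: right by d1 = 3/2 → (161/4, -194)
  seg 6: left by d9 = 25/4 → (34, -194)
  seg 7: right by d6 = 3 → (37, -194)

d4 = 85
d5 = -155/4
d6 = 3
d7 = 3/5
d8 = 85
d9 = 25/4
d10 = 92
endpoint = (37, -194)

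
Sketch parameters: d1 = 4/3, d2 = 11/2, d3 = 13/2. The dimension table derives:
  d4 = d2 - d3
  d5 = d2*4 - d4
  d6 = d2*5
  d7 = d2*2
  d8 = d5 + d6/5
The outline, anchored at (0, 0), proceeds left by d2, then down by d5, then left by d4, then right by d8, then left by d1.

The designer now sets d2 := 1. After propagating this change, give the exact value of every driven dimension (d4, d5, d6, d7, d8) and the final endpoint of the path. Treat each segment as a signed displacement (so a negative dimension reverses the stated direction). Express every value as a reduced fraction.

d4 = -11/2
d5 = 19/2
d6 = 5
d7 = 2
d8 = 21/2
endpoint = (41/3, -19/2)

Apply edit: d2 := 1
  d4 = d2 - d3 = -11/2
  d5 = d2*4 - d4 = 19/2
  d6 = d2*5 = 5
  d7 = d2*2 = 2
  d8 = d5 + d6/5 = 21/2
Walk from origin (0, 0):
  seg 1: left by d2 = 1 → (-1, 0)
  seg 2: down by d5 = 19/2 → (-1, -19/2)
  seg 3: left by d4 = -11/2 → (9/2, -19/2)
  seg 4: right by d8 = 21/2 → (15, -19/2)
  seg 5: left by d1 = 4/3 → (41/3, -19/2)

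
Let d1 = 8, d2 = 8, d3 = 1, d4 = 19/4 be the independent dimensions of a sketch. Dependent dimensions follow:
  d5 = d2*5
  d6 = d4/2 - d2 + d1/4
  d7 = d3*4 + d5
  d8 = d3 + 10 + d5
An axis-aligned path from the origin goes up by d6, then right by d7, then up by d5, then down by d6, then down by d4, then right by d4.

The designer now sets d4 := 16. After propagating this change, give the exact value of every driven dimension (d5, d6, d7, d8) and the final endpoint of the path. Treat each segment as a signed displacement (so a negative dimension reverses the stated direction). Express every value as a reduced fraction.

Apply edit: d4 := 16
  d5 = d2*5 = 40
  d6 = d4/2 - d2 + d1/4 = 2
  d7 = d3*4 + d5 = 44
  d8 = d3 + 10 + d5 = 51
Walk from origin (0, 0):
  seg 1: up by d6 = 2 → (0, 2)
  seg 2: right by d7 = 44 → (44, 2)
  seg 3: up by d5 = 40 → (44, 42)
  seg 4: down by d6 = 2 → (44, 40)
  seg 5: down by d4 = 16 → (44, 24)
  seg 6: right by d4 = 16 → (60, 24)

d5 = 40
d6 = 2
d7 = 44
d8 = 51
endpoint = (60, 24)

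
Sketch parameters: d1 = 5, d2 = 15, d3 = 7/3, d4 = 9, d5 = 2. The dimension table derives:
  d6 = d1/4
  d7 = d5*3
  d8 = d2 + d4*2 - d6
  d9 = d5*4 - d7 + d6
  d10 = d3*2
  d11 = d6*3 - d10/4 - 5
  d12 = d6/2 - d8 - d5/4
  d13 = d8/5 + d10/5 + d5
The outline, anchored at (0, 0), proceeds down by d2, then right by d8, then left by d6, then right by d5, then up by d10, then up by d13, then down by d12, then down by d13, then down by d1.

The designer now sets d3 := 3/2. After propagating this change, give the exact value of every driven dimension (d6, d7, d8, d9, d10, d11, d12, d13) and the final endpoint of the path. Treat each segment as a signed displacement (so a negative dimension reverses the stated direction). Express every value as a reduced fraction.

d6 = 5/4
d7 = 6
d8 = 127/4
d9 = 13/4
d10 = 3
d11 = -2
d12 = -253/8
d13 = 179/20
endpoint = (65/2, 117/8)

Apply edit: d3 := 3/2
  d6 = d1/4 = 5/4
  d7 = d5*3 = 6
  d8 = d2 + d4*2 - d6 = 127/4
  d9 = d5*4 - d7 + d6 = 13/4
  d10 = d3*2 = 3
  d11 = d6*3 - d10/4 - 5 = -2
  d12 = d6/2 - d8 - d5/4 = -253/8
  d13 = d8/5 + d10/5 + d5 = 179/20
Walk from origin (0, 0):
  seg 1: down by d2 = 15 → (0, -15)
  seg 2: right by d8 = 127/4 → (127/4, -15)
  seg 3: left by d6 = 5/4 → (61/2, -15)
  seg 4: right by d5 = 2 → (65/2, -15)
  seg 5: up by d10 = 3 → (65/2, -12)
  seg 6: up by d13 = 179/20 → (65/2, -61/20)
  seg 7: down by d12 = -253/8 → (65/2, 1143/40)
  seg 8: down by d13 = 179/20 → (65/2, 157/8)
  seg 9: down by d1 = 5 → (65/2, 117/8)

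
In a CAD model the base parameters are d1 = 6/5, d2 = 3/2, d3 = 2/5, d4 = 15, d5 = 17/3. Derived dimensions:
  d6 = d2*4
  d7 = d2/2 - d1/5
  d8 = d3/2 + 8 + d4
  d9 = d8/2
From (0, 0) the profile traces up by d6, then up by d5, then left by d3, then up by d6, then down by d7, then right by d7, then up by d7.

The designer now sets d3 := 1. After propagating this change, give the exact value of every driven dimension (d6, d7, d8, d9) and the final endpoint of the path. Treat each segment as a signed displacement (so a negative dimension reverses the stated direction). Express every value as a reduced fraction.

d6 = 6
d7 = 51/100
d8 = 47/2
d9 = 47/4
endpoint = (-49/100, 53/3)

Apply edit: d3 := 1
  d6 = d2*4 = 6
  d7 = d2/2 - d1/5 = 51/100
  d8 = d3/2 + 8 + d4 = 47/2
  d9 = d8/2 = 47/4
Walk from origin (0, 0):
  seg 1: up by d6 = 6 → (0, 6)
  seg 2: up by d5 = 17/3 → (0, 35/3)
  seg 3: left by d3 = 1 → (-1, 35/3)
  seg 4: up by d6 = 6 → (-1, 53/3)
  seg 5: down by d7 = 51/100 → (-1, 5147/300)
  seg 6: right by d7 = 51/100 → (-49/100, 5147/300)
  seg 7: up by d7 = 51/100 → (-49/100, 53/3)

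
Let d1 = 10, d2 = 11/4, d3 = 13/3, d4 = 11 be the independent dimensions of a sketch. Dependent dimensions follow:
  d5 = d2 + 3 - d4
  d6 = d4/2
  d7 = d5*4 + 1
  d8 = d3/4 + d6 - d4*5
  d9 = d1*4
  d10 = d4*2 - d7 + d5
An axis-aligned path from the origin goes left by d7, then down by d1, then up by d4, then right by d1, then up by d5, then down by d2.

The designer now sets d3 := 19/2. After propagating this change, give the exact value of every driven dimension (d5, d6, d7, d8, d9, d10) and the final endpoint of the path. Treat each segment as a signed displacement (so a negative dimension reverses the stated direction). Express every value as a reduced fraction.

Apply edit: d3 := 19/2
  d5 = d2 + 3 - d4 = -21/4
  d6 = d4/2 = 11/2
  d7 = d5*4 + 1 = -20
  d8 = d3/4 + d6 - d4*5 = -377/8
  d9 = d1*4 = 40
  d10 = d4*2 - d7 + d5 = 147/4
Walk from origin (0, 0):
  seg 1: left by d7 = -20 → (20, 0)
  seg 2: down by d1 = 10 → (20, -10)
  seg 3: up by d4 = 11 → (20, 1)
  seg 4: right by d1 = 10 → (30, 1)
  seg 5: up by d5 = -21/4 → (30, -17/4)
  seg 6: down by d2 = 11/4 → (30, -7)

d5 = -21/4
d6 = 11/2
d7 = -20
d8 = -377/8
d9 = 40
d10 = 147/4
endpoint = (30, -7)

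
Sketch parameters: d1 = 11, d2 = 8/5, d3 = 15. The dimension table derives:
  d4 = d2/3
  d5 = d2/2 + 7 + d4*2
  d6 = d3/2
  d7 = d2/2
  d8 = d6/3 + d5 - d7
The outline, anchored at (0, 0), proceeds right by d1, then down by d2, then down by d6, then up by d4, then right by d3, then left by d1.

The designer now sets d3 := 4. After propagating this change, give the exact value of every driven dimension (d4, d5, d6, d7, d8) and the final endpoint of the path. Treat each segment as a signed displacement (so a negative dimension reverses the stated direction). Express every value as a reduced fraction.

Apply edit: d3 := 4
  d4 = d2/3 = 8/15
  d5 = d2/2 + 7 + d4*2 = 133/15
  d6 = d3/2 = 2
  d7 = d2/2 = 4/5
  d8 = d6/3 + d5 - d7 = 131/15
Walk from origin (0, 0):
  seg 1: right by d1 = 11 → (11, 0)
  seg 2: down by d2 = 8/5 → (11, -8/5)
  seg 3: down by d6 = 2 → (11, -18/5)
  seg 4: up by d4 = 8/15 → (11, -46/15)
  seg 5: right by d3 = 4 → (15, -46/15)
  seg 6: left by d1 = 11 → (4, -46/15)

d4 = 8/15
d5 = 133/15
d6 = 2
d7 = 4/5
d8 = 131/15
endpoint = (4, -46/15)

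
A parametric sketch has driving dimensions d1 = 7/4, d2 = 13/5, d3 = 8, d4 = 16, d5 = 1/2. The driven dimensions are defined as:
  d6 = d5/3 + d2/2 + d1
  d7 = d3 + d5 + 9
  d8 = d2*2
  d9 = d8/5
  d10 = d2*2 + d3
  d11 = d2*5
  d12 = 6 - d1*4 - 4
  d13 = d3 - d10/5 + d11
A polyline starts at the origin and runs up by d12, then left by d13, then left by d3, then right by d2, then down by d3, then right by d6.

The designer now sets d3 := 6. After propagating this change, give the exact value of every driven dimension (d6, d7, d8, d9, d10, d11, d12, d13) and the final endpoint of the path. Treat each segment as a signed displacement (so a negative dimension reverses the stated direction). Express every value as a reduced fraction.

d6 = 193/60
d7 = 31/2
d8 = 26/5
d9 = 26/25
d10 = 56/5
d11 = 13
d12 = -5
d13 = 419/25
endpoint = (-5083/300, -11)

Apply edit: d3 := 6
  d6 = d5/3 + d2/2 + d1 = 193/60
  d7 = d3 + d5 + 9 = 31/2
  d8 = d2*2 = 26/5
  d9 = d8/5 = 26/25
  d10 = d2*2 + d3 = 56/5
  d11 = d2*5 = 13
  d12 = 6 - d1*4 - 4 = -5
  d13 = d3 - d10/5 + d11 = 419/25
Walk from origin (0, 0):
  seg 1: up by d12 = -5 → (0, -5)
  seg 2: left by d13 = 419/25 → (-419/25, -5)
  seg 3: left by d3 = 6 → (-569/25, -5)
  seg 4: right by d2 = 13/5 → (-504/25, -5)
  seg 5: down by d3 = 6 → (-504/25, -11)
  seg 6: right by d6 = 193/60 → (-5083/300, -11)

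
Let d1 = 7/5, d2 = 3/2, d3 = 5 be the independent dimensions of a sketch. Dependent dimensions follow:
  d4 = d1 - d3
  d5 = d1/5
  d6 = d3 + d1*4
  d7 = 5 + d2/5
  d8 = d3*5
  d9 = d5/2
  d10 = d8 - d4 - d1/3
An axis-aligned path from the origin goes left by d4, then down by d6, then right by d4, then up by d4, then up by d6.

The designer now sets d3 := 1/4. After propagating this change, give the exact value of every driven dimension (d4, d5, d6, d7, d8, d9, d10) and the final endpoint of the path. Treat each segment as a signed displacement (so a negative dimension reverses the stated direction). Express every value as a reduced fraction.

Apply edit: d3 := 1/4
  d4 = d1 - d3 = 23/20
  d5 = d1/5 = 7/25
  d6 = d3 + d1*4 = 117/20
  d7 = 5 + d2/5 = 53/10
  d8 = d3*5 = 5/4
  d9 = d5/2 = 7/50
  d10 = d8 - d4 - d1/3 = -11/30
Walk from origin (0, 0):
  seg 1: left by d4 = 23/20 → (-23/20, 0)
  seg 2: down by d6 = 117/20 → (-23/20, -117/20)
  seg 3: right by d4 = 23/20 → (0, -117/20)
  seg 4: up by d4 = 23/20 → (0, -47/10)
  seg 5: up by d6 = 117/20 → (0, 23/20)

d4 = 23/20
d5 = 7/25
d6 = 117/20
d7 = 53/10
d8 = 5/4
d9 = 7/50
d10 = -11/30
endpoint = (0, 23/20)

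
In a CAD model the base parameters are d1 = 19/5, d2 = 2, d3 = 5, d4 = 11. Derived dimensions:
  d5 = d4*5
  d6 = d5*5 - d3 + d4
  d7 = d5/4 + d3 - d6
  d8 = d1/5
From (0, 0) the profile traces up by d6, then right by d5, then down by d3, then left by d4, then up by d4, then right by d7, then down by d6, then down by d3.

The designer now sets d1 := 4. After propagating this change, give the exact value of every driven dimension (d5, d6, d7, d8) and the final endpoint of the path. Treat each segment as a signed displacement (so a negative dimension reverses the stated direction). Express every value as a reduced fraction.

d5 = 55
d6 = 281
d7 = -1049/4
d8 = 4/5
endpoint = (-873/4, 1)

Apply edit: d1 := 4
  d5 = d4*5 = 55
  d6 = d5*5 - d3 + d4 = 281
  d7 = d5/4 + d3 - d6 = -1049/4
  d8 = d1/5 = 4/5
Walk from origin (0, 0):
  seg 1: up by d6 = 281 → (0, 281)
  seg 2: right by d5 = 55 → (55, 281)
  seg 3: down by d3 = 5 → (55, 276)
  seg 4: left by d4 = 11 → (44, 276)
  seg 5: up by d4 = 11 → (44, 287)
  seg 6: right by d7 = -1049/4 → (-873/4, 287)
  seg 7: down by d6 = 281 → (-873/4, 6)
  seg 8: down by d3 = 5 → (-873/4, 1)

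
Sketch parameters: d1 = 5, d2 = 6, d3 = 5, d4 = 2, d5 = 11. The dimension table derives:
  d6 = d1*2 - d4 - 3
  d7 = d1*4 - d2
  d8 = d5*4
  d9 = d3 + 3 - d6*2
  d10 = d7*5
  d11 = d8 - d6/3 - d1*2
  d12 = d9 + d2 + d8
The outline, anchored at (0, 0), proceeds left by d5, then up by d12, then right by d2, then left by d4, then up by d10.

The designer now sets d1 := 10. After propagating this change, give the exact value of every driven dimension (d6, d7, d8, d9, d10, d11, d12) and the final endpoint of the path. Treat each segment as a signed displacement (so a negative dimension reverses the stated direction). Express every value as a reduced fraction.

d6 = 15
d7 = 34
d8 = 44
d9 = -22
d10 = 170
d11 = 19
d12 = 28
endpoint = (-7, 198)

Apply edit: d1 := 10
  d6 = d1*2 - d4 - 3 = 15
  d7 = d1*4 - d2 = 34
  d8 = d5*4 = 44
  d9 = d3 + 3 - d6*2 = -22
  d10 = d7*5 = 170
  d11 = d8 - d6/3 - d1*2 = 19
  d12 = d9 + d2 + d8 = 28
Walk from origin (0, 0):
  seg 1: left by d5 = 11 → (-11, 0)
  seg 2: up by d12 = 28 → (-11, 28)
  seg 3: right by d2 = 6 → (-5, 28)
  seg 4: left by d4 = 2 → (-7, 28)
  seg 5: up by d10 = 170 → (-7, 198)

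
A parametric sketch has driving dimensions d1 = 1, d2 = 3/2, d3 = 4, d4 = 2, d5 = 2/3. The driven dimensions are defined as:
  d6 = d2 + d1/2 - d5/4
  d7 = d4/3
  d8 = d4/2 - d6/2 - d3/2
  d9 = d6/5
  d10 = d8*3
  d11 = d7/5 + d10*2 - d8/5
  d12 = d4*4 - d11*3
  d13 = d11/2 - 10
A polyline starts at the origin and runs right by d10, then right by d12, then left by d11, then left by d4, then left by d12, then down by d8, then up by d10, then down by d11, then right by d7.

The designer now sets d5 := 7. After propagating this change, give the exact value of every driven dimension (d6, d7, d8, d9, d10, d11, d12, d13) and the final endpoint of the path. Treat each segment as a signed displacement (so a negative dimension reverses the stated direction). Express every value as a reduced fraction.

Apply edit: d5 := 7
  d6 = d2 + d1/2 - d5/4 = 1/4
  d7 = d4/3 = 2/3
  d8 = d4/2 - d6/2 - d3/2 = -9/8
  d9 = d6/5 = 1/20
  d10 = d8*3 = -27/8
  d11 = d7/5 + d10*2 - d8/5 = -767/120
  d12 = d4*4 - d11*3 = 1087/40
  d13 = d11/2 - 10 = -3167/240
Walk from origin (0, 0):
  seg 1: right by d10 = -27/8 → (-27/8, 0)
  seg 2: right by d12 = 1087/40 → (119/5, 0)
  seg 3: left by d11 = -767/120 → (3623/120, 0)
  seg 4: left by d4 = 2 → (3383/120, 0)
  seg 5: left by d12 = 1087/40 → (61/60, 0)
  seg 6: down by d8 = -9/8 → (61/60, 9/8)
  seg 7: up by d10 = -27/8 → (61/60, -9/4)
  seg 8: down by d11 = -767/120 → (61/60, 497/120)
  seg 9: right by d7 = 2/3 → (101/60, 497/120)

d6 = 1/4
d7 = 2/3
d8 = -9/8
d9 = 1/20
d10 = -27/8
d11 = -767/120
d12 = 1087/40
d13 = -3167/240
endpoint = (101/60, 497/120)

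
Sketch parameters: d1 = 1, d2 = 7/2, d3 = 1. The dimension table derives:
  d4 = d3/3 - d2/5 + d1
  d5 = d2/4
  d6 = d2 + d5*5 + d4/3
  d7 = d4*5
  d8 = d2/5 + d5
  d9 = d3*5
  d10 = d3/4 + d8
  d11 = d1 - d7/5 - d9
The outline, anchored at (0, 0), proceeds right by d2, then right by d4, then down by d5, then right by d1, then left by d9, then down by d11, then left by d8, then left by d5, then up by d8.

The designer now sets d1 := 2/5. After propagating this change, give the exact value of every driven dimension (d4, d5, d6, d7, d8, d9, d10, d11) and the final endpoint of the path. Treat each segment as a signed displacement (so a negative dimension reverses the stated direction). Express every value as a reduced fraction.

Apply edit: d1 := 2/5
  d4 = d3/3 - d2/5 + d1 = 1/30
  d5 = d2/4 = 7/8
  d6 = d2 + d5*5 + d4/3 = 2839/360
  d7 = d4*5 = 1/6
  d8 = d2/5 + d5 = 63/40
  d9 = d3*5 = 5
  d10 = d3/4 + d8 = 73/40
  d11 = d1 - d7/5 - d9 = -139/30
Walk from origin (0, 0):
  seg 1: right by d2 = 7/2 → (7/2, 0)
  seg 2: right by d4 = 1/30 → (53/15, 0)
  seg 3: down by d5 = 7/8 → (53/15, -7/8)
  seg 4: right by d1 = 2/5 → (59/15, -7/8)
  seg 5: left by d9 = 5 → (-16/15, -7/8)
  seg 6: down by d11 = -139/30 → (-16/15, 451/120)
  seg 7: left by d8 = 63/40 → (-317/120, 451/120)
  seg 8: left by d5 = 7/8 → (-211/60, 451/120)
  seg 9: up by d8 = 63/40 → (-211/60, 16/3)

d4 = 1/30
d5 = 7/8
d6 = 2839/360
d7 = 1/6
d8 = 63/40
d9 = 5
d10 = 73/40
d11 = -139/30
endpoint = (-211/60, 16/3)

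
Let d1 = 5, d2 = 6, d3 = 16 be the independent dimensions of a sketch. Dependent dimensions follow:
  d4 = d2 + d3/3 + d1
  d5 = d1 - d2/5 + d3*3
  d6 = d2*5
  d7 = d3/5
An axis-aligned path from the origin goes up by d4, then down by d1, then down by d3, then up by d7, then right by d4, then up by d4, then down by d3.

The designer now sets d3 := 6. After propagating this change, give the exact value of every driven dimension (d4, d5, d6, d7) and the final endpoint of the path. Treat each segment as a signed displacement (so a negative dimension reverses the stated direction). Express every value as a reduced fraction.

d4 = 13
d5 = 109/5
d6 = 30
d7 = 6/5
endpoint = (13, 51/5)

Apply edit: d3 := 6
  d4 = d2 + d3/3 + d1 = 13
  d5 = d1 - d2/5 + d3*3 = 109/5
  d6 = d2*5 = 30
  d7 = d3/5 = 6/5
Walk from origin (0, 0):
  seg 1: up by d4 = 13 → (0, 13)
  seg 2: down by d1 = 5 → (0, 8)
  seg 3: down by d3 = 6 → (0, 2)
  seg 4: up by d7 = 6/5 → (0, 16/5)
  seg 5: right by d4 = 13 → (13, 16/5)
  seg 6: up by d4 = 13 → (13, 81/5)
  seg 7: down by d3 = 6 → (13, 51/5)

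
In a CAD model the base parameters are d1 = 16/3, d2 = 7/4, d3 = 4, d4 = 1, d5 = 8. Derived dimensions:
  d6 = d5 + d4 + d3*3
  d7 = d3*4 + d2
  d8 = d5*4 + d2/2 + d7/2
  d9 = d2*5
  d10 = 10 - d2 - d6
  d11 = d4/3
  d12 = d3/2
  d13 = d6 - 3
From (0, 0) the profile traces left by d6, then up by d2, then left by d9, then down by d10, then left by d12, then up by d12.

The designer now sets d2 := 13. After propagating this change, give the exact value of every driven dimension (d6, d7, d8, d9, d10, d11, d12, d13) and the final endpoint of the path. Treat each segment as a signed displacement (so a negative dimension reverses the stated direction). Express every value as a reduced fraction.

d6 = 21
d7 = 29
d8 = 53
d9 = 65
d10 = -24
d11 = 1/3
d12 = 2
d13 = 18
endpoint = (-88, 39)

Apply edit: d2 := 13
  d6 = d5 + d4 + d3*3 = 21
  d7 = d3*4 + d2 = 29
  d8 = d5*4 + d2/2 + d7/2 = 53
  d9 = d2*5 = 65
  d10 = 10 - d2 - d6 = -24
  d11 = d4/3 = 1/3
  d12 = d3/2 = 2
  d13 = d6 - 3 = 18
Walk from origin (0, 0):
  seg 1: left by d6 = 21 → (-21, 0)
  seg 2: up by d2 = 13 → (-21, 13)
  seg 3: left by d9 = 65 → (-86, 13)
  seg 4: down by d10 = -24 → (-86, 37)
  seg 5: left by d12 = 2 → (-88, 37)
  seg 6: up by d12 = 2 → (-88, 39)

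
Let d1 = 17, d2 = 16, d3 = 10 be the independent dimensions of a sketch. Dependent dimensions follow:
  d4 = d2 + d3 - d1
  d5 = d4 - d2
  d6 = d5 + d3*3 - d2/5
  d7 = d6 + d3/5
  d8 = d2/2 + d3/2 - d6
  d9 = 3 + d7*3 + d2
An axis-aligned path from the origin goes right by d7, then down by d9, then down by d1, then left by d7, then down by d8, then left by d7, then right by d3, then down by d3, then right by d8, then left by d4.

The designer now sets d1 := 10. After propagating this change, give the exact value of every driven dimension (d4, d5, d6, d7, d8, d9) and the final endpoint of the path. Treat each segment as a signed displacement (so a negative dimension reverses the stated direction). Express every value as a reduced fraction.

d4 = 16
d5 = 0
d6 = 134/5
d7 = 144/5
d8 = -69/5
d9 = 527/5
endpoint = (-243/5, -558/5)

Apply edit: d1 := 10
  d4 = d2 + d3 - d1 = 16
  d5 = d4 - d2 = 0
  d6 = d5 + d3*3 - d2/5 = 134/5
  d7 = d6 + d3/5 = 144/5
  d8 = d2/2 + d3/2 - d6 = -69/5
  d9 = 3 + d7*3 + d2 = 527/5
Walk from origin (0, 0):
  seg 1: right by d7 = 144/5 → (144/5, 0)
  seg 2: down by d9 = 527/5 → (144/5, -527/5)
  seg 3: down by d1 = 10 → (144/5, -577/5)
  seg 4: left by d7 = 144/5 → (0, -577/5)
  seg 5: down by d8 = -69/5 → (0, -508/5)
  seg 6: left by d7 = 144/5 → (-144/5, -508/5)
  seg 7: right by d3 = 10 → (-94/5, -508/5)
  seg 8: down by d3 = 10 → (-94/5, -558/5)
  seg 9: right by d8 = -69/5 → (-163/5, -558/5)
  seg 10: left by d4 = 16 → (-243/5, -558/5)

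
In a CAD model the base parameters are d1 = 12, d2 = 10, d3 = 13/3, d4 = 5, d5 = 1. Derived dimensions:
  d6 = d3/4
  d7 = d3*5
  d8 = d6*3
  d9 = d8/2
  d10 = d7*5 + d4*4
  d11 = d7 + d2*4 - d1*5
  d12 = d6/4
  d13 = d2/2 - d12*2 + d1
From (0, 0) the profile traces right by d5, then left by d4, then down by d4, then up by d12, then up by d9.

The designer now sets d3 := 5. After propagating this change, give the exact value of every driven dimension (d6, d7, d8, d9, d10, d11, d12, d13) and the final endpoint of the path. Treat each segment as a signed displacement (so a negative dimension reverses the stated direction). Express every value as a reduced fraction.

Apply edit: d3 := 5
  d6 = d3/4 = 5/4
  d7 = d3*5 = 25
  d8 = d6*3 = 15/4
  d9 = d8/2 = 15/8
  d10 = d7*5 + d4*4 = 145
  d11 = d7 + d2*4 - d1*5 = 5
  d12 = d6/4 = 5/16
  d13 = d2/2 - d12*2 + d1 = 131/8
Walk from origin (0, 0):
  seg 1: right by d5 = 1 → (1, 0)
  seg 2: left by d4 = 5 → (-4, 0)
  seg 3: down by d4 = 5 → (-4, -5)
  seg 4: up by d12 = 5/16 → (-4, -75/16)
  seg 5: up by d9 = 15/8 → (-4, -45/16)

d6 = 5/4
d7 = 25
d8 = 15/4
d9 = 15/8
d10 = 145
d11 = 5
d12 = 5/16
d13 = 131/8
endpoint = (-4, -45/16)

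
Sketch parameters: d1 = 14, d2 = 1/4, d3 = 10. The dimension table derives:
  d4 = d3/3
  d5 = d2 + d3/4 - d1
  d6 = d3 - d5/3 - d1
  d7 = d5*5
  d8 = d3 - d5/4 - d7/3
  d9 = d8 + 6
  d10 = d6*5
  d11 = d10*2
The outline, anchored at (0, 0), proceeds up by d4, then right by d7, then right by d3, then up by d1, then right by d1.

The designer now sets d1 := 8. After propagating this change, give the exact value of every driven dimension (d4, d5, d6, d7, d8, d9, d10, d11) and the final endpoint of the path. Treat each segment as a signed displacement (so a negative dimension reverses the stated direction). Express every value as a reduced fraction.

Apply edit: d1 := 8
  d4 = d3/3 = 10/3
  d5 = d2 + d3/4 - d1 = -21/4
  d6 = d3 - d5/3 - d1 = 15/4
  d7 = d5*5 = -105/4
  d8 = d3 - d5/4 - d7/3 = 321/16
  d9 = d8 + 6 = 417/16
  d10 = d6*5 = 75/4
  d11 = d10*2 = 75/2
Walk from origin (0, 0):
  seg 1: up by d4 = 10/3 → (0, 10/3)
  seg 2: right by d7 = -105/4 → (-105/4, 10/3)
  seg 3: right by d3 = 10 → (-65/4, 10/3)
  seg 4: up by d1 = 8 → (-65/4, 34/3)
  seg 5: right by d1 = 8 → (-33/4, 34/3)

d4 = 10/3
d5 = -21/4
d6 = 15/4
d7 = -105/4
d8 = 321/16
d9 = 417/16
d10 = 75/4
d11 = 75/2
endpoint = (-33/4, 34/3)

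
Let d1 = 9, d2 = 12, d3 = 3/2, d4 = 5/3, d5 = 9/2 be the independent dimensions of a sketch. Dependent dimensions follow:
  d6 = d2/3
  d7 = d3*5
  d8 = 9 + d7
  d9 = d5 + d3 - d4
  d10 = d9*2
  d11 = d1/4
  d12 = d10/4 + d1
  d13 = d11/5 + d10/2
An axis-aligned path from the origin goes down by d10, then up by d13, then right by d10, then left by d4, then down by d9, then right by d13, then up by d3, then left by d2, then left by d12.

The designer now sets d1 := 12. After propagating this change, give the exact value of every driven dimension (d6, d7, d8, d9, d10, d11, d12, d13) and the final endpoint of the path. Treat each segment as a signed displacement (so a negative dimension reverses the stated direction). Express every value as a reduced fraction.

Apply edit: d1 := 12
  d6 = d2/3 = 4
  d7 = d3*5 = 15/2
  d8 = 9 + d7 = 33/2
  d9 = d5 + d3 - d4 = 13/3
  d10 = d9*2 = 26/3
  d11 = d1/4 = 3
  d12 = d10/4 + d1 = 85/6
  d13 = d11/5 + d10/2 = 74/15
Walk from origin (0, 0):
  seg 1: down by d10 = 26/3 → (0, -26/3)
  seg 2: up by d13 = 74/15 → (0, -56/15)
  seg 3: right by d10 = 26/3 → (26/3, -56/15)
  seg 4: left by d4 = 5/3 → (7, -56/15)
  seg 5: down by d9 = 13/3 → (7, -121/15)
  seg 6: right by d13 = 74/15 → (179/15, -121/15)
  seg 7: up by d3 = 3/2 → (179/15, -197/30)
  seg 8: left by d2 = 12 → (-1/15, -197/30)
  seg 9: left by d12 = 85/6 → (-427/30, -197/30)

d6 = 4
d7 = 15/2
d8 = 33/2
d9 = 13/3
d10 = 26/3
d11 = 3
d12 = 85/6
d13 = 74/15
endpoint = (-427/30, -197/30)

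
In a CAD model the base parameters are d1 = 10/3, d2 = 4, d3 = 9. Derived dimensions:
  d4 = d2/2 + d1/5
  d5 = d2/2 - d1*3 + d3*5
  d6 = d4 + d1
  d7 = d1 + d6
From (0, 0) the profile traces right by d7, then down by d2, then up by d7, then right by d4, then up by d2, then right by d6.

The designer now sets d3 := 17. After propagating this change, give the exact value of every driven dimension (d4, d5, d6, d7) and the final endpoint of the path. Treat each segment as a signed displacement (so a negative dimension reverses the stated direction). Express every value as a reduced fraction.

Apply edit: d3 := 17
  d4 = d2/2 + d1/5 = 8/3
  d5 = d2/2 - d1*3 + d3*5 = 77
  d6 = d4 + d1 = 6
  d7 = d1 + d6 = 28/3
Walk from origin (0, 0):
  seg 1: right by d7 = 28/3 → (28/3, 0)
  seg 2: down by d2 = 4 → (28/3, -4)
  seg 3: up by d7 = 28/3 → (28/3, 16/3)
  seg 4: right by d4 = 8/3 → (12, 16/3)
  seg 5: up by d2 = 4 → (12, 28/3)
  seg 6: right by d6 = 6 → (18, 28/3)

d4 = 8/3
d5 = 77
d6 = 6
d7 = 28/3
endpoint = (18, 28/3)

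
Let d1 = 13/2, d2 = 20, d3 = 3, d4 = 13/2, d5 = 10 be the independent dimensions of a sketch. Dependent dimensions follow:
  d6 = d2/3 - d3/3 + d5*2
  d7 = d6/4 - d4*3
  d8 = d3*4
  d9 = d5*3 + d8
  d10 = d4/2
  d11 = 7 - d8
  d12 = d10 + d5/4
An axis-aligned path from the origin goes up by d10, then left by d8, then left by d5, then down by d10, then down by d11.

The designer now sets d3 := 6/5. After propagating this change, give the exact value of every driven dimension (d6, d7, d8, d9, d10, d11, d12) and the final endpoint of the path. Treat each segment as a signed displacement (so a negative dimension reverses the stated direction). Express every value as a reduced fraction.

d6 = 394/15
d7 = -194/15
d8 = 24/5
d9 = 174/5
d10 = 13/4
d11 = 11/5
d12 = 23/4
endpoint = (-74/5, -11/5)

Apply edit: d3 := 6/5
  d6 = d2/3 - d3/3 + d5*2 = 394/15
  d7 = d6/4 - d4*3 = -194/15
  d8 = d3*4 = 24/5
  d9 = d5*3 + d8 = 174/5
  d10 = d4/2 = 13/4
  d11 = 7 - d8 = 11/5
  d12 = d10 + d5/4 = 23/4
Walk from origin (0, 0):
  seg 1: up by d10 = 13/4 → (0, 13/4)
  seg 2: left by d8 = 24/5 → (-24/5, 13/4)
  seg 3: left by d5 = 10 → (-74/5, 13/4)
  seg 4: down by d10 = 13/4 → (-74/5, 0)
  seg 5: down by d11 = 11/5 → (-74/5, -11/5)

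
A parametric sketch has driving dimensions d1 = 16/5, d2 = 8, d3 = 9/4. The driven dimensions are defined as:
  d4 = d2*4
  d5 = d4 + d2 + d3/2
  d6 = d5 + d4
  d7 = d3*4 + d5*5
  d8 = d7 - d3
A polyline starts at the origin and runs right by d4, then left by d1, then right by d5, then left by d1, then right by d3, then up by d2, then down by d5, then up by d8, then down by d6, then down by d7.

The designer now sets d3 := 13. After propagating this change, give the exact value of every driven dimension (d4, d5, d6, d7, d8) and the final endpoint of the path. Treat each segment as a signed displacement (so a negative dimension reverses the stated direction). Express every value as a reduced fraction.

d4 = 32
d5 = 93/2
d6 = 157/2
d7 = 569/2
d8 = 543/2
endpoint = (851/10, -130)

Apply edit: d3 := 13
  d4 = d2*4 = 32
  d5 = d4 + d2 + d3/2 = 93/2
  d6 = d5 + d4 = 157/2
  d7 = d3*4 + d5*5 = 569/2
  d8 = d7 - d3 = 543/2
Walk from origin (0, 0):
  seg 1: right by d4 = 32 → (32, 0)
  seg 2: left by d1 = 16/5 → (144/5, 0)
  seg 3: right by d5 = 93/2 → (753/10, 0)
  seg 4: left by d1 = 16/5 → (721/10, 0)
  seg 5: right by d3 = 13 → (851/10, 0)
  seg 6: up by d2 = 8 → (851/10, 8)
  seg 7: down by d5 = 93/2 → (851/10, -77/2)
  seg 8: up by d8 = 543/2 → (851/10, 233)
  seg 9: down by d6 = 157/2 → (851/10, 309/2)
  seg 10: down by d7 = 569/2 → (851/10, -130)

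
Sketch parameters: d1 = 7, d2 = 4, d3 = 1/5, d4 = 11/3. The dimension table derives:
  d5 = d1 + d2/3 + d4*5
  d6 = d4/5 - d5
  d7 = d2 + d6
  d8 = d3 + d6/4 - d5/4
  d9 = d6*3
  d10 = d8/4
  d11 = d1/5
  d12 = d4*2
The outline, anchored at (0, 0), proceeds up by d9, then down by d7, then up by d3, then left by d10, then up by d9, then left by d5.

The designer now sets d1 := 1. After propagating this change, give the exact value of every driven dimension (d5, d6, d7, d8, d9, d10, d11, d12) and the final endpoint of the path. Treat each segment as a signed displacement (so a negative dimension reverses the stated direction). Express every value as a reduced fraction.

Apply edit: d1 := 1
  d5 = d1 + d2/3 + d4*5 = 62/3
  d6 = d4/5 - d5 = -299/15
  d7 = d2 + d6 = -239/15
  d8 = d3 + d6/4 - d5/4 = -199/20
  d9 = d6*3 = -299/5
  d10 = d8/4 = -199/80
  d11 = d1/5 = 1/5
  d12 = d4*2 = 22/3
Walk from origin (0, 0):
  seg 1: up by d9 = -299/5 → (0, -299/5)
  seg 2: down by d7 = -239/15 → (0, -658/15)
  seg 3: up by d3 = 1/5 → (0, -131/3)
  seg 4: left by d10 = -199/80 → (199/80, -131/3)
  seg 5: up by d9 = -299/5 → (199/80, -1552/15)
  seg 6: left by d5 = 62/3 → (-4363/240, -1552/15)

d5 = 62/3
d6 = -299/15
d7 = -239/15
d8 = -199/20
d9 = -299/5
d10 = -199/80
d11 = 1/5
d12 = 22/3
endpoint = (-4363/240, -1552/15)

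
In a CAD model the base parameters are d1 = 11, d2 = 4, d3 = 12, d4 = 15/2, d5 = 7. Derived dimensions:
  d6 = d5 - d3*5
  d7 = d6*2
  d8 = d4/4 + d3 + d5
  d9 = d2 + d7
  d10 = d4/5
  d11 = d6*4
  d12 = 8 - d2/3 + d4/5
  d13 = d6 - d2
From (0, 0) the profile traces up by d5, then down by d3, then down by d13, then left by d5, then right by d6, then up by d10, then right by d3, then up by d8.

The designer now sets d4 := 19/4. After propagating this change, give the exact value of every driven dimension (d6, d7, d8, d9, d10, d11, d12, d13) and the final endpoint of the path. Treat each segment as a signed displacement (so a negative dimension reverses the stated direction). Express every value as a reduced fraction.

d6 = -53
d7 = -106
d8 = 323/16
d9 = -102
d10 = 19/20
d11 = -212
d12 = 457/60
d13 = -57
endpoint = (-48, 5851/80)

Apply edit: d4 := 19/4
  d6 = d5 - d3*5 = -53
  d7 = d6*2 = -106
  d8 = d4/4 + d3 + d5 = 323/16
  d9 = d2 + d7 = -102
  d10 = d4/5 = 19/20
  d11 = d6*4 = -212
  d12 = 8 - d2/3 + d4/5 = 457/60
  d13 = d6 - d2 = -57
Walk from origin (0, 0):
  seg 1: up by d5 = 7 → (0, 7)
  seg 2: down by d3 = 12 → (0, -5)
  seg 3: down by d13 = -57 → (0, 52)
  seg 4: left by d5 = 7 → (-7, 52)
  seg 5: right by d6 = -53 → (-60, 52)
  seg 6: up by d10 = 19/20 → (-60, 1059/20)
  seg 7: right by d3 = 12 → (-48, 1059/20)
  seg 8: up by d8 = 323/16 → (-48, 5851/80)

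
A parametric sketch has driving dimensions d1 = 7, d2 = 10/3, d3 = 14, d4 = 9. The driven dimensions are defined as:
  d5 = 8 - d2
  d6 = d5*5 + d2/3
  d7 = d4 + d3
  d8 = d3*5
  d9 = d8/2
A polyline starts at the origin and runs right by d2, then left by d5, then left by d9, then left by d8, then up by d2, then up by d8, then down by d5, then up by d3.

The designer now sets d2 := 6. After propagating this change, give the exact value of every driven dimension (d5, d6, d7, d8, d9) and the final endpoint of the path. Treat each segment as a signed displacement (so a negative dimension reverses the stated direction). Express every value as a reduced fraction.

d5 = 2
d6 = 12
d7 = 23
d8 = 70
d9 = 35
endpoint = (-101, 88)

Apply edit: d2 := 6
  d5 = 8 - d2 = 2
  d6 = d5*5 + d2/3 = 12
  d7 = d4 + d3 = 23
  d8 = d3*5 = 70
  d9 = d8/2 = 35
Walk from origin (0, 0):
  seg 1: right by d2 = 6 → (6, 0)
  seg 2: left by d5 = 2 → (4, 0)
  seg 3: left by d9 = 35 → (-31, 0)
  seg 4: left by d8 = 70 → (-101, 0)
  seg 5: up by d2 = 6 → (-101, 6)
  seg 6: up by d8 = 70 → (-101, 76)
  seg 7: down by d5 = 2 → (-101, 74)
  seg 8: up by d3 = 14 → (-101, 88)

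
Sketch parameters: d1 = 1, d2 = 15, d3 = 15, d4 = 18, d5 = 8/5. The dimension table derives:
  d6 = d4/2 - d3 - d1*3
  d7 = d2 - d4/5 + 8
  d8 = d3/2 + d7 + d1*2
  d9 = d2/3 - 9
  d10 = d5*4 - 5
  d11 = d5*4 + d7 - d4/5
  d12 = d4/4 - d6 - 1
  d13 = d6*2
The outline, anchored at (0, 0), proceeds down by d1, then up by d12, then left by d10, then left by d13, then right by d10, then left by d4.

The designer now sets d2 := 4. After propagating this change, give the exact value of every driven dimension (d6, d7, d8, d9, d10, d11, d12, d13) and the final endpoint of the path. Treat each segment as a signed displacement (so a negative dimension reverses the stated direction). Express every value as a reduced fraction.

d6 = -9
d7 = 42/5
d8 = 179/10
d9 = -23/3
d10 = 7/5
d11 = 56/5
d12 = 25/2
d13 = -18
endpoint = (0, 23/2)

Apply edit: d2 := 4
  d6 = d4/2 - d3 - d1*3 = -9
  d7 = d2 - d4/5 + 8 = 42/5
  d8 = d3/2 + d7 + d1*2 = 179/10
  d9 = d2/3 - 9 = -23/3
  d10 = d5*4 - 5 = 7/5
  d11 = d5*4 + d7 - d4/5 = 56/5
  d12 = d4/4 - d6 - 1 = 25/2
  d13 = d6*2 = -18
Walk from origin (0, 0):
  seg 1: down by d1 = 1 → (0, -1)
  seg 2: up by d12 = 25/2 → (0, 23/2)
  seg 3: left by d10 = 7/5 → (-7/5, 23/2)
  seg 4: left by d13 = -18 → (83/5, 23/2)
  seg 5: right by d10 = 7/5 → (18, 23/2)
  seg 6: left by d4 = 18 → (0, 23/2)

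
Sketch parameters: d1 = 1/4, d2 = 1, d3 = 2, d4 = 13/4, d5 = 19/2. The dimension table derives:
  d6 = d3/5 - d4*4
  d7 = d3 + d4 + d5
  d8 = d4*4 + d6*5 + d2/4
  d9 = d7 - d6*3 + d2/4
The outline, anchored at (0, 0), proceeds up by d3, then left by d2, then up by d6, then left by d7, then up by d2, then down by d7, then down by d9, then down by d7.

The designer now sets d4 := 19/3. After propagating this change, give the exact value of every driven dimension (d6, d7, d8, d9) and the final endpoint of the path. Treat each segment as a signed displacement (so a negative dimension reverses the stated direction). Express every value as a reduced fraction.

Apply edit: d4 := 19/3
  d6 = d3/5 - d4*4 = -374/15
  d7 = d3 + d4 + d5 = 107/6
  d8 = d4*4 + d6*5 + d2/4 = -1189/12
  d9 = d7 - d6*3 + d2/4 = 5573/60
Walk from origin (0, 0):
  seg 1: up by d3 = 2 → (0, 2)
  seg 2: left by d2 = 1 → (-1, 2)
  seg 3: up by d6 = -374/15 → (-1, -344/15)
  seg 4: left by d7 = 107/6 → (-113/6, -344/15)
  seg 5: up by d2 = 1 → (-113/6, -329/15)
  seg 6: down by d7 = 107/6 → (-113/6, -1193/30)
  seg 7: down by d9 = 5573/60 → (-113/6, -2653/20)
  seg 8: down by d7 = 107/6 → (-113/6, -9029/60)

d6 = -374/15
d7 = 107/6
d8 = -1189/12
d9 = 5573/60
endpoint = (-113/6, -9029/60)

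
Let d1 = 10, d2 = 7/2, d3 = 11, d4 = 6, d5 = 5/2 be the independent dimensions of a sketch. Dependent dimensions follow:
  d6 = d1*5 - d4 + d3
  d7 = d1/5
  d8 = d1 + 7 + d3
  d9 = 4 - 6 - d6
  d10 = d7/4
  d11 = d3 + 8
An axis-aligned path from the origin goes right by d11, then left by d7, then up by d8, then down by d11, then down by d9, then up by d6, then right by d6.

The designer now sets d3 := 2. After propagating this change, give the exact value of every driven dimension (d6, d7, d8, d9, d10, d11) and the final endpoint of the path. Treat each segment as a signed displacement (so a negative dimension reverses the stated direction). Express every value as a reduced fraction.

Apply edit: d3 := 2
  d6 = d1*5 - d4 + d3 = 46
  d7 = d1/5 = 2
  d8 = d1 + 7 + d3 = 19
  d9 = 4 - 6 - d6 = -48
  d10 = d7/4 = 1/2
  d11 = d3 + 8 = 10
Walk from origin (0, 0):
  seg 1: right by d11 = 10 → (10, 0)
  seg 2: left by d7 = 2 → (8, 0)
  seg 3: up by d8 = 19 → (8, 19)
  seg 4: down by d11 = 10 → (8, 9)
  seg 5: down by d9 = -48 → (8, 57)
  seg 6: up by d6 = 46 → (8, 103)
  seg 7: right by d6 = 46 → (54, 103)

d6 = 46
d7 = 2
d8 = 19
d9 = -48
d10 = 1/2
d11 = 10
endpoint = (54, 103)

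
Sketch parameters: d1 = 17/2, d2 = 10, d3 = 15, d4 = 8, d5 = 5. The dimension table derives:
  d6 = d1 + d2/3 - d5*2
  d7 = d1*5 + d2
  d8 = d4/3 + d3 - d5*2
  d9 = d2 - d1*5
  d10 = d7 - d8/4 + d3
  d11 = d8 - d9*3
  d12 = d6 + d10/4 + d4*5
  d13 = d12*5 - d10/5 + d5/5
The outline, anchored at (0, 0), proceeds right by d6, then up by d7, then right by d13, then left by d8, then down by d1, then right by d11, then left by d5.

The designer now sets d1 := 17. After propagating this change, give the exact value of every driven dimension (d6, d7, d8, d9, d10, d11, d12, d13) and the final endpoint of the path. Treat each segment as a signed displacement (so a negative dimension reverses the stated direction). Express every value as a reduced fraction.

d6 = 31/3
d7 = 95
d8 = 23/3
d9 = -75
d10 = 1297/12
d11 = 698/3
d12 = 3713/48
d13 = 87877/240
endpoint = (47719/80, 78)

Apply edit: d1 := 17
  d6 = d1 + d2/3 - d5*2 = 31/3
  d7 = d1*5 + d2 = 95
  d8 = d4/3 + d3 - d5*2 = 23/3
  d9 = d2 - d1*5 = -75
  d10 = d7 - d8/4 + d3 = 1297/12
  d11 = d8 - d9*3 = 698/3
  d12 = d6 + d10/4 + d4*5 = 3713/48
  d13 = d12*5 - d10/5 + d5/5 = 87877/240
Walk from origin (0, 0):
  seg 1: right by d6 = 31/3 → (31/3, 0)
  seg 2: up by d7 = 95 → (31/3, 95)
  seg 3: right by d13 = 87877/240 → (30119/80, 95)
  seg 4: left by d8 = 23/3 → (88517/240, 95)
  seg 5: down by d1 = 17 → (88517/240, 78)
  seg 6: right by d11 = 698/3 → (48119/80, 78)
  seg 7: left by d5 = 5 → (47719/80, 78)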